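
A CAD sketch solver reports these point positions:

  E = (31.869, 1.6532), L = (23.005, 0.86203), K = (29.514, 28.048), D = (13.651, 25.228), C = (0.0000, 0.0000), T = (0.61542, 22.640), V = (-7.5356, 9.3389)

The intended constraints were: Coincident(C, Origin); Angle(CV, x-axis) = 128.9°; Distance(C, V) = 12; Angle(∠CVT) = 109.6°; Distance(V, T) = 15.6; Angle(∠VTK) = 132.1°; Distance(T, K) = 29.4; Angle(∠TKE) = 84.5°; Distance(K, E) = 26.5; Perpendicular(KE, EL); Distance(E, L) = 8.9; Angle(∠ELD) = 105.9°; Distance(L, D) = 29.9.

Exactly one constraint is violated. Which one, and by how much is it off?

Distance(L, D) = 29.9 — off by 3.80.

C = (0.00, 0.00) ✓; CV at 128.9° ✓; |CV| = 12.00 ✓; ∠CVT = 109.6° ✓; |VT| = 15.60 ✓; ∠VTK = 132.1° ✓; |TK| = 29.40 ✓; ∠TKE = 84.50° ✓; |KE| = 26.50 ✓; ∠(KE, EL) = 90.00° ✓; |EL| = 8.899 ✓; ∠ELD = 105.9° ✓; |LD| = 26.10 ✗.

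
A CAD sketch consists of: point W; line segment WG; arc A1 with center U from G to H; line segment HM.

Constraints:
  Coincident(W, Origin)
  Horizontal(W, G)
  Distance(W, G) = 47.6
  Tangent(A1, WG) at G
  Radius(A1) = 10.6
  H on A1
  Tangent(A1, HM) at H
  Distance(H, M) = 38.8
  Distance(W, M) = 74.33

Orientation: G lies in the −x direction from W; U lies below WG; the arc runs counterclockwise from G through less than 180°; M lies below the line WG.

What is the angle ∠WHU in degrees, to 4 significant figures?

6.294°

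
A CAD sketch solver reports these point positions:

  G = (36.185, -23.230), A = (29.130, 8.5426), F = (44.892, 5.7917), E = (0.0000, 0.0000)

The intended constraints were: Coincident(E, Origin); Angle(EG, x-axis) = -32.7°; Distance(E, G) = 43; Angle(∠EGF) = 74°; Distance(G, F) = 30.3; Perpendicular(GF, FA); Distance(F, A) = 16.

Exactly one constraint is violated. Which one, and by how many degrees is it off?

Perpendicular(GF, FA) — off by 6.80°.

E = (0.00, 0.00) ✓; EG at -32.70° ✓; |EG| = 43.00 ✓; ∠EGF = 74.00° ✓; |GF| = 30.30 ✓; ∠(GF, FA) = 96.80° ✗; |FA| = 16.00 ✓.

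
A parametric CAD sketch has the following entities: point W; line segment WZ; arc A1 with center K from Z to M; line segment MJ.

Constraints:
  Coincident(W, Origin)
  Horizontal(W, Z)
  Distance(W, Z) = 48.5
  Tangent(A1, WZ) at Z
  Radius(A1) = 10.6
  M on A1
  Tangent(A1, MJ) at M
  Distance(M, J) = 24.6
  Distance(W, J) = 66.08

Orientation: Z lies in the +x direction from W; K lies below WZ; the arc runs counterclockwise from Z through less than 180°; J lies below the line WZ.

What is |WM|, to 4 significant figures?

43.55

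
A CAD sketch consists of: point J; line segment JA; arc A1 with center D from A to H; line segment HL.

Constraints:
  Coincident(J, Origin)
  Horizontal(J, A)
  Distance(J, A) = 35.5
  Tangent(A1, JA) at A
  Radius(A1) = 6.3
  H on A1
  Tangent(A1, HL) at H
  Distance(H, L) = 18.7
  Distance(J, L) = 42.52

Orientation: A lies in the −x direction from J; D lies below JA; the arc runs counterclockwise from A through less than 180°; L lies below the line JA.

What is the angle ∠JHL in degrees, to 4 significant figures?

78.21°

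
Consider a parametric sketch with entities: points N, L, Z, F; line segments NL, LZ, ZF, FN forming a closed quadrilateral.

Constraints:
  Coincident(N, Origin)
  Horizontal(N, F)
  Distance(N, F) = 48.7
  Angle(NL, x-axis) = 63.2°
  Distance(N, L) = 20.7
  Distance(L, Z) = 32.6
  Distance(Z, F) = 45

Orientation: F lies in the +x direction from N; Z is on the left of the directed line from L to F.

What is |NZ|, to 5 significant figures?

52.713

Checks: |LZ| = 32.60 ✓; |ZF| = 45.00 ✓.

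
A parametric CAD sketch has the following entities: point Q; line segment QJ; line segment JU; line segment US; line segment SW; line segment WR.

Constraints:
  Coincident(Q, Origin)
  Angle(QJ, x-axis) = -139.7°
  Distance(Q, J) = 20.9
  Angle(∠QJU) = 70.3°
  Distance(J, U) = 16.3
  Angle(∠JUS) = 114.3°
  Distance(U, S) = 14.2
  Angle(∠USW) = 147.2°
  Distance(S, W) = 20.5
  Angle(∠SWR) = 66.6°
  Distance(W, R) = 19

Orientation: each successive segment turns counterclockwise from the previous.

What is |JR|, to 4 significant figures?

23.37

∠USW = 147.2° gives SW at 68.50° from the x-axis; with |SW| = 20.5, W = (17.22, 5.692). ∠SWR = 66.6° gives WR at -178.1° from the x-axis; with |WR| = 19.0, R = (-1.768, 5.062). Then |JR| = |R − J| = 23.37.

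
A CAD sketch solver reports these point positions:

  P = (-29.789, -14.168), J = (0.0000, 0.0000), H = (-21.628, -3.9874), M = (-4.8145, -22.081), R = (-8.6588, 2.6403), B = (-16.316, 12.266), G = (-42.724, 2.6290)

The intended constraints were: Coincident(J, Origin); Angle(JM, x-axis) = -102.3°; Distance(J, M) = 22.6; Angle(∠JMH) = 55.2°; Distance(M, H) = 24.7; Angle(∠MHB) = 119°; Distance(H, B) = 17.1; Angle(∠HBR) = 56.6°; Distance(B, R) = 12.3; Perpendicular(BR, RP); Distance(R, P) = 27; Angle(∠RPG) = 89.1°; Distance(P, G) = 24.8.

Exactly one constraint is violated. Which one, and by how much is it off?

Distance(P, G) = 24.8 — off by 3.60.

J = (0.00, 0.00) ✓; JM at -102.3° ✓; |JM| = 22.60 ✓; ∠JMH = 55.20° ✓; |MH| = 24.70 ✓; ∠MHB = 119.0° ✓; |HB| = 17.10 ✓; ∠HBR = 56.60° ✓; |BR| = 12.30 ✓; ∠(BR, RP) = 90.00° ✓; |RP| = 27.00 ✓; ∠RPG = 89.10° ✓; |PG| = 21.20 ✗.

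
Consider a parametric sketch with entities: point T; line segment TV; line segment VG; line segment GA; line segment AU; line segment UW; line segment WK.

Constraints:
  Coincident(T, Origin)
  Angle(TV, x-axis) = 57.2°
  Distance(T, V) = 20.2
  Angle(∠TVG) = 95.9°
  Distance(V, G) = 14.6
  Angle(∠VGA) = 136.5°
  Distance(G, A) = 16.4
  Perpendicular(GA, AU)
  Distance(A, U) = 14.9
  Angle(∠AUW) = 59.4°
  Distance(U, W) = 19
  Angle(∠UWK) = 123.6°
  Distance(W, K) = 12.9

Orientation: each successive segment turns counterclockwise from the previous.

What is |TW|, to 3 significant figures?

20.9

T is at the origin; TV runs at 57.2° with length 20.2, so V = (10.9, 17.0). ∠TVG = 95.9° gives VG at 141° from the x-axis; with |VG| = 14.6, G = (-0.452, 26.1). ∠VGA = 136.5° gives GA at -175° from the x-axis; with |GA| = 16.4, A = (-16.8, 24.7). The perpendicularity gives AU at right angles to GA, so AU runs at -85.2°; with |AU| = 14.9, U = (-15.5, 9.89). ∠AUW = 59.4° gives UW at 35.4° from the x-axis; with |UW| = 19.0, W = (-0.0600, 20.9). Then |TW| = |W − T| = 20.9.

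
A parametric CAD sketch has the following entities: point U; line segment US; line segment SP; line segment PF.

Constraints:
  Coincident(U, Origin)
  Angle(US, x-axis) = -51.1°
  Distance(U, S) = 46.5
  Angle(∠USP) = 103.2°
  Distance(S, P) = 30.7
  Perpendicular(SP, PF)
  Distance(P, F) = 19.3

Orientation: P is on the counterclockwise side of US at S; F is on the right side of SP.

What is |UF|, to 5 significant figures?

76.659

U is at the origin; US runs at -51.1° with length 46.5, so S = 46.5·(cos -51.1°, sin -51.1°) = (29.200, -36.188). ∠USP = 103.2°, so SP runs at -51.1° + (180° − 103.2°) = 25.700° from the x-axis; with |SP| = 30.7, P = S + 30.7·(cos 25.700°, sin 25.700°) = (56.863, -22.875). The perpendicularity gives PF at right angles to SP; with |PF| = 19.3 on the right of SP, F = P + 19.3·(0.43366, -0.90108) = (65.233, -40.266). Then |UF| = |F − U| = 76.659.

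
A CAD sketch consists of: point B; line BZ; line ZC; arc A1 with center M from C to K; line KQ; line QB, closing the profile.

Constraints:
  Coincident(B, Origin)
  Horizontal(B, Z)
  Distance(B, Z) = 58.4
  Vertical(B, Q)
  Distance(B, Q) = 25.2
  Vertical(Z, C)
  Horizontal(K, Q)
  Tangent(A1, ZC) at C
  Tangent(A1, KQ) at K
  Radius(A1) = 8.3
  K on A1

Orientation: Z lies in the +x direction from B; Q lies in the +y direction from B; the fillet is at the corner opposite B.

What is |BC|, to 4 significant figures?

60.80

The virtual corner opposite B is at (58.40, 25.20). Tangency of A1 to ZC means the radius MC is perpendicular to ZC and the tangent condition forces MK to be normal to KQ, with radius 8.3, so the center M sits 8.3 in from both sides at M = (50.10, 16.90). That places the tangent points at C = (58.40, 16.90) on ZC and K = (50.10, 25.20) on KQ. Then |BC| = |C − B| = 60.80.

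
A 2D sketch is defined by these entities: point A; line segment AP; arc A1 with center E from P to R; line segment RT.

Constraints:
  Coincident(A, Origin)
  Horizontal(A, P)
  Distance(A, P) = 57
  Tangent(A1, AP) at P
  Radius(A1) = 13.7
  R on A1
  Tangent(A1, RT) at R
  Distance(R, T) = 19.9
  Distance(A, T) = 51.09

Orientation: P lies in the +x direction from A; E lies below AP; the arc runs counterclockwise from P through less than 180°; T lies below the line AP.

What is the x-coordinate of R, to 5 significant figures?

43.462

A is at the origin; A and P share the same y with |AP| = 57.0 and P on the +x side, so P = (57.000, 0.0000). The tangent condition forces EP to be normal to AP, so E = P + (0, -13.7) = (57.000, -13.700). Since ER ⟂ RT (tangency), |ET| = √(13.7² + 19.9²) = 24.160 regardless of where R sits on A1. So T lies on both circle(A, 51.09) and circle(E, 24.160); the below-AP intersection is T = (40.409, -31.262). R is the foot of the tangent from T: R = (43.462, -11.598).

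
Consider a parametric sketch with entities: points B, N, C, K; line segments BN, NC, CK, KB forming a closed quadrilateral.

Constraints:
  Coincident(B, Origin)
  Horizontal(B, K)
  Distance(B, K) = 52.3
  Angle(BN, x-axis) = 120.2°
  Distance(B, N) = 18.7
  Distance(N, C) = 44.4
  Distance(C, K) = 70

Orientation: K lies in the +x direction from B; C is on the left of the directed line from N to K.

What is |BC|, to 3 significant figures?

56.9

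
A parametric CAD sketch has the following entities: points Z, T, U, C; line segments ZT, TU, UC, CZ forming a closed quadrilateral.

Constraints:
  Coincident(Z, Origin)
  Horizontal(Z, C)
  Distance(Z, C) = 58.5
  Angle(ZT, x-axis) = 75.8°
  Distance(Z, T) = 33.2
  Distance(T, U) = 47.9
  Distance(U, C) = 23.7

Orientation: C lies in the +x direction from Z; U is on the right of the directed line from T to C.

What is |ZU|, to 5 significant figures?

36.487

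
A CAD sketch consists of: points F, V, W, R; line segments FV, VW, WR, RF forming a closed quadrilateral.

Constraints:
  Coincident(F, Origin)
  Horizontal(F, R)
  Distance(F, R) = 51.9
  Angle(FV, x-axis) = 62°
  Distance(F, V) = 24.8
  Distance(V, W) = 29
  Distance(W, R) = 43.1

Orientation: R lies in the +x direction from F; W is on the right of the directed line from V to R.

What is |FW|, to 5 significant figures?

11.708

F is at the origin; F and R share the same y with |FR| = 51.9 and R in +x, so R = (51.9, 0). FV runs at 62.0° with |FV| = 24.8, so V = (11.643, 21.897). W is determined by |VW| = 29.0 and |WR| = 43.1 together: it lies at the intersection of circle(V, 29.0) and circle(R, 43.1). With |VR| = 45.827, the foot of the radical line on VR is 11.822 from V and the perpendicular offset is √(29.0² − 11.822²) = 26.481. Taking the right-of-VR solution: W = (9.3746, -7.0141).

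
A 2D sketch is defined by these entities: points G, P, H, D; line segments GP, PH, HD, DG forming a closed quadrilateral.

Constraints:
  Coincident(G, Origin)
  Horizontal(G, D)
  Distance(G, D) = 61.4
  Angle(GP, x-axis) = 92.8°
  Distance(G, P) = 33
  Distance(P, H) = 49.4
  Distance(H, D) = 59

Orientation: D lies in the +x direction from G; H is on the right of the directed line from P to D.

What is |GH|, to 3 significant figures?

16.7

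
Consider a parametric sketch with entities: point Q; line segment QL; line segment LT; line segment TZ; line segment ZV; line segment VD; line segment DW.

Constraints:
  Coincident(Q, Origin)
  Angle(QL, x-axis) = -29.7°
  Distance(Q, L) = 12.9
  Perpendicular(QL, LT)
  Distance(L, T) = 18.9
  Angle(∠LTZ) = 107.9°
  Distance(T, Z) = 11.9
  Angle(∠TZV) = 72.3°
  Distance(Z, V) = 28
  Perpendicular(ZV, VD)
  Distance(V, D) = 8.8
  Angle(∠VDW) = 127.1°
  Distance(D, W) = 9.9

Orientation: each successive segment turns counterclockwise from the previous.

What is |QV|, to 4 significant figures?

5.639

Q is at the origin; QL runs at -29.7° with length 12.9, so L = (11.21, -6.391). QL is perpendicular to LT, so LT runs at 60.30°; with |LT| = 18.9, T = (20.57, 10.03). ∠LTZ = 107.9° gives TZ at 132.4° from the x-axis; with |TZ| = 11.9, Z = (12.55, 18.81). ∠TZV = 72.3° gives ZV at -119.9° from the x-axis; with |ZV| = 28.0, V = (-1.412, -5.460). Then |QV| = |V − Q| = 5.639.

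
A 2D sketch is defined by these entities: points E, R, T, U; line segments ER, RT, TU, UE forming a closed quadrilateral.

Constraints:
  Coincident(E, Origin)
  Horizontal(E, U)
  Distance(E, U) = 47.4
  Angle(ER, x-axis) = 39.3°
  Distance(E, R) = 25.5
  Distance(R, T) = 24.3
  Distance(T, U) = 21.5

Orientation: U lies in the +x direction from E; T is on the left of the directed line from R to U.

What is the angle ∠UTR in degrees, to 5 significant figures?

88.552°

E is at the origin; EU is horizontal with |EU| = 47.4 and U in +x, so U = (47.4, 0). ER runs at 39.3° with |ER| = 25.5, so R = (19.733, 16.151). T is determined by |RT| = 24.3 and |TU| = 21.5 together: it lies at the intersection of circle(R, 24.3) and circle(U, 21.5). With |RU| = 32.036, the foot of the radical line on RU is 18.020 from R and the perpendicular offset is √(24.3² − 18.020²) = 16.303. Taking the left-of-RU solution: T = (43.514, 21.146).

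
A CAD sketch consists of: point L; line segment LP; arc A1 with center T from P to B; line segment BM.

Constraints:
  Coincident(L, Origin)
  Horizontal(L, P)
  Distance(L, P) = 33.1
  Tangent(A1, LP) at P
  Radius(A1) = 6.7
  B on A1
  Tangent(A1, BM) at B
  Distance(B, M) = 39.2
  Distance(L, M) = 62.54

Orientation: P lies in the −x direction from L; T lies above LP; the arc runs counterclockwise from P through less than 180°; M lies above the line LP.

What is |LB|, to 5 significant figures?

28.621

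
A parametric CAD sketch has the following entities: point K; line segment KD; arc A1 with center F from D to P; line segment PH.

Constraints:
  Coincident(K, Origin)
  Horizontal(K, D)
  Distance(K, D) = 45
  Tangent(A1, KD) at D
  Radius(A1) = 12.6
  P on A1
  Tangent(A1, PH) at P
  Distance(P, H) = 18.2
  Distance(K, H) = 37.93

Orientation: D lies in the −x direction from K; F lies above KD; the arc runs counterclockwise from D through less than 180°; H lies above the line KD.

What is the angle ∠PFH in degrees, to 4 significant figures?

55.30°

K is at the origin; K and D share the same y with |KD| = 45.0 and D on the −x side, so D = (-45.00, 0.000). Tangency of A1 to KD means the radius FD is perpendicular to KD, so F = D + (0, 12.6) = (-45.00, 12.60). Since FP ⟂ PH (tangency), |FH| = √(12.6² + 18.2²) = 22.14 regardless of where P sits on A1. So H lies on both circle(K, 37.93) and circle(F, 22.14); the above-KD intersection is H = (-27.49, 26.14). P is the foot of the tangent from H: P = (-32.99, 8.790).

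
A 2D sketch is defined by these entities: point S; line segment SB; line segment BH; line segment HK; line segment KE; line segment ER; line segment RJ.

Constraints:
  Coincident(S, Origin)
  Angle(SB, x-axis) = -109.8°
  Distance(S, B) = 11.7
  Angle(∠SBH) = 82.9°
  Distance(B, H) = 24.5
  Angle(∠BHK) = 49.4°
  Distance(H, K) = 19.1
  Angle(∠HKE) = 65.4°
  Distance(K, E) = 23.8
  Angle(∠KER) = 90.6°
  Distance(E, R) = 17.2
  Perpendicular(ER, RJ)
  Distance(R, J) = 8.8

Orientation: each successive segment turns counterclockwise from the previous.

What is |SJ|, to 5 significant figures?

26.967

S is at the origin; SB runs at -109.8° with length 11.7, so B = (-3.9632, -11.008). ∠SBH = 82.9° gives BH at -12.700° from the x-axis; with |BH| = 24.5, H = (19.937, -16.395). ∠BHK = 49.4° gives HK at 117.90° from the x-axis; with |HK| = 19.1, K = (11.000, 0.48539). ∠HKE = 65.4° gives KE at -127.50° from the x-axis; with |KE| = 23.8, E = (-3.4886, -18.396). ∠KER = 90.6° gives ER at -38.100° from the x-axis; with |ER| = 17.2, R = (10.047, -29.009). ER is perpendicular to RJ, so RJ runs at 51.900°; with |RJ| = 8.8, J = (15.477, -22.084). Then |SJ| = |J − S| = 26.967.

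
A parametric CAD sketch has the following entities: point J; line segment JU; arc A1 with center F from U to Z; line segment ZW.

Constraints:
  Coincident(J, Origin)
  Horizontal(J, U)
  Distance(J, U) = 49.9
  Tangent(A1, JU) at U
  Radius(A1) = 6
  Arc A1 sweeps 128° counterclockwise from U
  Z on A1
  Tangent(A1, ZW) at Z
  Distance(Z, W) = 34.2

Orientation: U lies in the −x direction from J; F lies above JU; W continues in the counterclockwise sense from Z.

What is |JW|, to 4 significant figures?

75.69

J is at the origin; J and U share the same y with |JU| = 49.9 and U on the −x side, so U = (-49.90, 0.000). Tangency of A1 to JU means the radius FU is perpendicular to JU, so F = U + (0, 6) = (-49.90, 6.000). On A1, U sits at bearing -90° from F; a 128° counterclockwise sweep puts Z at bearing 38°, so Z = F + 6.0·(cos 38°, sin 38°) = (-45.17, 9.694). A1 meets ZW tangentially, so FZ is at right angles to ZW, so ZW runs along (−sin 38°, cos 38°); with |ZW| = 34.2, W = (-66.23, 36.64). Then |JW| = |W − J| = 75.69.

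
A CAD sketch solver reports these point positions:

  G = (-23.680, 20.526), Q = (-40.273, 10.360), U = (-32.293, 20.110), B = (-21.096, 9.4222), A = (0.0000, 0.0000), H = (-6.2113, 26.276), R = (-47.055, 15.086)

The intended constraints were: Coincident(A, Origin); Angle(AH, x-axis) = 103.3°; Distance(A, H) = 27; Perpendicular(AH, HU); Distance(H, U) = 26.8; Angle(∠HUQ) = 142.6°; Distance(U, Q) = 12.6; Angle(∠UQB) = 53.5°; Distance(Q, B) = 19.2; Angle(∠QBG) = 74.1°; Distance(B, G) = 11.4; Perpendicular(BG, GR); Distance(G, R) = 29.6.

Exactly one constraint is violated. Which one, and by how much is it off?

Distance(G, R) = 29.6 — off by 5.60.

A = (0.00, 0.00) ✓; AH at 103.3° ✓; |AH| = 27.00 ✓; ∠(AH, HU) = 90.00° ✓; |HU| = 26.80 ✓; ∠HUQ = 142.6° ✓; |UQ| = 12.60 ✓; ∠UQB = 53.50° ✓; |QB| = 19.20 ✓; ∠QBG = 74.10° ✓; |BG| = 11.40 ✓; ∠(BG, GR) = 90.00° ✓; |GR| = 24.00 ✗.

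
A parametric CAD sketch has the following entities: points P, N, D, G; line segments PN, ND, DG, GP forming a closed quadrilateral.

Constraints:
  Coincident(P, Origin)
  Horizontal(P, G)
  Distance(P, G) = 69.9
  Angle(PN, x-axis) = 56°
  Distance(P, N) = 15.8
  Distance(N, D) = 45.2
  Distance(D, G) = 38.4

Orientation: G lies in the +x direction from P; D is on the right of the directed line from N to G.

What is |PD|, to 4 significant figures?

43.64

P is at the origin; P and G share the same y with |PG| = 69.9 and G in +x, so G = (69.9, 0). PN runs at 56.0° with |PN| = 15.8, so N = (8.835, 13.10). D is determined by |ND| = 45.2 and |DG| = 38.4 together: it lies at the intersection of circle(N, 45.2) and circle(G, 38.4). With |NG| = 62.45, the foot of the radical line on NG is 35.78 from N and the perpendicular offset is √(45.2² − 35.78²) = 27.62. Taking the right-of-NG solution: D = (38.02, -21.41).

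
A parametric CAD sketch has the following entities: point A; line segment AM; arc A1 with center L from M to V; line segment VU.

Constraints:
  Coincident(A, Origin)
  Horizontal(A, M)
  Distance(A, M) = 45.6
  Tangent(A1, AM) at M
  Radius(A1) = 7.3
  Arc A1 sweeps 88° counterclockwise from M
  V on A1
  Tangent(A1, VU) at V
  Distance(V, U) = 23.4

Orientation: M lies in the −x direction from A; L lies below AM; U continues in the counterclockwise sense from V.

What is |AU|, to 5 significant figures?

61.734

A is at the origin; AM is horizontal with |AM| = 45.6 and M on the −x side, so M = (-45.600, 0.0000). A1 meets AM tangentially, so LM is at right angles to AM, so L = M + (0, -7.3) = (-45.600, -7.3000). On A1, M sits at bearing 90° from L; an 88° counterclockwise sweep puts V at bearing 178°, so V = L + 7.3·(cos 178°, sin 178°) = (-52.896, -7.0452). The tangent condition forces LV to be normal to VU, so VU runs along (−sin 178°, cos 178°); with |VU| = 23.4, U = (-53.712, -30.431). Then |AU| = |U − A| = 61.734.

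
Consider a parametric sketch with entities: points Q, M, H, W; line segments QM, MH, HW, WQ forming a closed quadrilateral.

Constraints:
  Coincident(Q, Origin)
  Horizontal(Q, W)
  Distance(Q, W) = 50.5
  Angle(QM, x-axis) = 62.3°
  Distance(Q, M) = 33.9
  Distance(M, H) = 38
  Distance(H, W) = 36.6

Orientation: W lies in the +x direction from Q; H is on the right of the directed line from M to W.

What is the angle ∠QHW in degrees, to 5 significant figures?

139.07°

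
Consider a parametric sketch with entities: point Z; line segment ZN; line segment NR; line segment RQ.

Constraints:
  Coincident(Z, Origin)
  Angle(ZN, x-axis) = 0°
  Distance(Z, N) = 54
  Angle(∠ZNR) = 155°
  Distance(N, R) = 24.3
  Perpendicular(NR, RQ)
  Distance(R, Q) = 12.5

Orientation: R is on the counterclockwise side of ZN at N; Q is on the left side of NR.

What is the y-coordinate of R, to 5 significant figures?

10.270

Z is at the origin; ZN runs at 0.0° with length 54.0, so N = 54.0·(cos 0.0°, sin 0.0°) = (54.000, 0.0000). ∠ZNR = 155.0°, so NR runs at 0.0° + (180° − 155.0°) = 25.000° from the x-axis; with |NR| = 24.3, R = N + 24.3·(cos 25.000°, sin 25.000°) = (76.023, 10.270). So R.y = 10.270.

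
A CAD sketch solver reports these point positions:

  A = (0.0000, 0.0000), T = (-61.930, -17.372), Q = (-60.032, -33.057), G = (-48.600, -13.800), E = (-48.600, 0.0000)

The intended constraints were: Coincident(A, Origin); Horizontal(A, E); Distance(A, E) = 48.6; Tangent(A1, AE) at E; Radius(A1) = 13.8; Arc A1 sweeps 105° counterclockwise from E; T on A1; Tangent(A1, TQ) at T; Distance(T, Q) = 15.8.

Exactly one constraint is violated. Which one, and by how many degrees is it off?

Tangent(A1, TQ) at T — off by 8.10°.

A = (0.00, 0.00) ✓; A.y = 0.00, E.y = 0.00 ✓; |AE| = 48.60 ✓; ∠(GE, EA) = 90.00° ✓; |GE| = 13.80 ✓; bearing(G→T) − bearing(G→E) = 105.0° ✓; |GT| = 13.80 ✓; ∠(GT, TQ) = 98.10° ✗; |TQ| = 15.80 ✓.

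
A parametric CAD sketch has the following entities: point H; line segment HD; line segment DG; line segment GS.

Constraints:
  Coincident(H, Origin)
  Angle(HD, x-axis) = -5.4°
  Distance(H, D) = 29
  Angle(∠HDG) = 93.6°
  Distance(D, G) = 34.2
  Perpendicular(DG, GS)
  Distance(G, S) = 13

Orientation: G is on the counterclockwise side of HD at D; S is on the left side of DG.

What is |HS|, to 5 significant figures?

39.391

H is at the origin; HD runs at -5.4° with length 29.0, so D = 29.0·(cos -5.4°, sin -5.4°) = (28.871, -2.7291). ∠HDG = 93.6°, so DG runs at -5.4° + (180° − 93.6°) = 81.000° from the x-axis; with |DG| = 34.2, G = D + 34.2·(cos 81.000°, sin 81.000°) = (34.221, 31.050). DG is perpendicular to GS; with |GS| = 13.0 on the left of DG, S = G + 13.0·(-0.98769, 0.15643) = (21.381, 33.083). Then |HS| = |S − H| = 39.391.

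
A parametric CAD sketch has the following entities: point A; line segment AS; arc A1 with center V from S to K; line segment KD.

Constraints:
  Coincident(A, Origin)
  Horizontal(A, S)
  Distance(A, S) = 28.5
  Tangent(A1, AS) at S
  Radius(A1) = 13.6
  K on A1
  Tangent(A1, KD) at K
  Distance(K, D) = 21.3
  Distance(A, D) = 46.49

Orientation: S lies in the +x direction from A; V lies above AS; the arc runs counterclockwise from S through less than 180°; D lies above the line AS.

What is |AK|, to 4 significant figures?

44.92

Checks: |AS| = 28.50 ✓; |VK| = 13.60 ✓; ∠(VK, KD) = 90.00° ✓; |KD| = 21.30 ✓; |AD| = 46.49 ✓.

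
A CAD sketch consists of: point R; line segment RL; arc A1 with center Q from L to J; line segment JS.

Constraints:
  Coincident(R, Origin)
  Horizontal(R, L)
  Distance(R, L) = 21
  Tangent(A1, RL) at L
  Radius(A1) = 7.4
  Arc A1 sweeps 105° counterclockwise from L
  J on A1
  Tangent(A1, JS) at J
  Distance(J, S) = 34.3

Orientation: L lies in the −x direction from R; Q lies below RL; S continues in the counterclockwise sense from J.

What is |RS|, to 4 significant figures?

46.62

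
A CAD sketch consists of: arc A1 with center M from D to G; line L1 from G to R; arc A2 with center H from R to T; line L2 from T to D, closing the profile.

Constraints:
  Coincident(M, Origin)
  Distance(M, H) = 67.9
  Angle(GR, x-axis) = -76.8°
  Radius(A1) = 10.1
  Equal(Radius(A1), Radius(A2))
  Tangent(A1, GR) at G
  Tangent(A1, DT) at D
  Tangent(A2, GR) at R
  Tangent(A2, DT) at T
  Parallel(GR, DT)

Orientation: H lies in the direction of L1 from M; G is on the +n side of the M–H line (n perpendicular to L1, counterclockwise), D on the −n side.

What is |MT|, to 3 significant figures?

68.6

The slot axis is L1's direction at -76.8°, so u = (cos -76.8°, sin -76.8°) = (0.228, -0.974) and n = (−sin -76.8°, cos -76.8°) = (0.974, 0.228). M is at the origin and H lies 67.9 along u from M, so H = 67.9·u = (15.5, -66.1). Tangency of A1 to both parallel lines with radius 10.1 puts G and D at M ± 10.1·n: G = (9.83, 2.31), D = (-9.83, -2.31). Equal radii place R and T the same way about H: R = H + 10.1·n = (25.3, -63.8), T = H − 10.1·n = (5.67, -68.4). Then |MT| = |T − M| = 68.6.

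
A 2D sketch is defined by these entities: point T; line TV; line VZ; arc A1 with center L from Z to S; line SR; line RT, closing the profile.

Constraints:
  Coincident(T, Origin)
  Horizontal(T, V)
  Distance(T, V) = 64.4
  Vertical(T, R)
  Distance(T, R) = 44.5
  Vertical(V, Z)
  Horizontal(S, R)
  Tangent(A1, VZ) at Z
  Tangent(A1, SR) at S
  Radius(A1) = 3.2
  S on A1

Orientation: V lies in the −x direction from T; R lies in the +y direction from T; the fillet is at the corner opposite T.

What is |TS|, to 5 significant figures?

75.668

T is at the origin; TV is horizontal with |TV| = 64.4 and V on the −x side, so V = (-64.400, 0.0000). TR is vertical with |TR| = 44.5 and R on the +y side, so R = (0.0000, 44.500). The virtual corner opposite T is at (-64.400, 44.500). The tangent condition forces LZ to be normal to VZ and since A1 is tangent to SR there, LS ⟂ SR, with radius 3.2, so the center L sits 3.2 in from both sides at L = (-61.200, 41.300). That places the tangent points at Z = (-64.400, 41.300) on VZ and S = (-61.200, 44.500) on SR. Then |TS| = |S − T| = 75.668.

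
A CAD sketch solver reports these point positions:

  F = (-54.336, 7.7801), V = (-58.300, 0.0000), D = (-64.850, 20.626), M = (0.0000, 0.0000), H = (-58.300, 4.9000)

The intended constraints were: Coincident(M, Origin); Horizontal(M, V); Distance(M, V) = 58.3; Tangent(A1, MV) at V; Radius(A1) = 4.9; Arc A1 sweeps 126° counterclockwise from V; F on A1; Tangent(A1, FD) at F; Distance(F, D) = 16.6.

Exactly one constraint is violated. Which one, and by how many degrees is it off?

Tangent(A1, FD) at F — off by 3.30°.

M = (0.00, 0.00) ✓; M.y = 0.00, V.y = 0.00 ✓; |MV| = 58.30 ✓; ∠(HV, VM) = 90.00° ✓; |HV| = 4.900 ✓; bearing(H→F) − bearing(H→V) = 126.0° ✓; |HF| = 4.900 ✓; ∠(HF, FD) = 86.70° ✗; |FD| = 16.60 ✓.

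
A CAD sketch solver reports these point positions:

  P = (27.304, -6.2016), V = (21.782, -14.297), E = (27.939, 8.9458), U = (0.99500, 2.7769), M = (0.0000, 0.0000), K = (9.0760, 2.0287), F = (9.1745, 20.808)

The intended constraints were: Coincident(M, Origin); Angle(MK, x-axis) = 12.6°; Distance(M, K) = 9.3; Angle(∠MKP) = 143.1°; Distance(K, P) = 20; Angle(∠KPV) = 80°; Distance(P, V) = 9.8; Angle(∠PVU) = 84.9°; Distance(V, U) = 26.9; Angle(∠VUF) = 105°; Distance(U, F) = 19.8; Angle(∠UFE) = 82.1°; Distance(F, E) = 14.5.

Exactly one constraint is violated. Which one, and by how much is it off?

Distance(F, E) = 14.5 — off by 7.70.

M = (0.00, 0.00) ✓; MK at 12.60° ✓; |MK| = 9.300 ✓; ∠MKP = 143.1° ✓; |KP| = 20.00 ✓; ∠KPV = 80.00° ✓; |PV| = 9.799 ✓; ∠PVU = 84.90° ✓; |VU| = 26.90 ✓; ∠VUF = 105.0° ✓; |UF| = 19.80 ✓; ∠UFE = 82.10° ✓; |FE| = 22.20 ✗.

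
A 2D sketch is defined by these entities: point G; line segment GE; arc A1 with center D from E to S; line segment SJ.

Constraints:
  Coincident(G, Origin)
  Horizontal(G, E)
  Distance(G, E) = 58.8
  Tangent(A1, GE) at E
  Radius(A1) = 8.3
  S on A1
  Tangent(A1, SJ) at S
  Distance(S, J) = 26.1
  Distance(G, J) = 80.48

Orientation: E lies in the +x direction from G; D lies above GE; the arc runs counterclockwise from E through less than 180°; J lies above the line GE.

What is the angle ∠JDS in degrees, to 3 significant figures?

72.4°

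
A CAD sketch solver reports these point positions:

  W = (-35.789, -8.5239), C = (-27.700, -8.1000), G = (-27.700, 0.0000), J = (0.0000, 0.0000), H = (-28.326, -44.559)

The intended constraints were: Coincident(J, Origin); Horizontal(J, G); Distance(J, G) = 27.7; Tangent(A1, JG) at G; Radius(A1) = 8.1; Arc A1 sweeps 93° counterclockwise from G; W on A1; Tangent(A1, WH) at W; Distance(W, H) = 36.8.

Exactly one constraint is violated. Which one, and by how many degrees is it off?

Tangent(A1, WH) at W — off by 8.70°.

J = (0.00, 0.00) ✓; J.y = 0.00, G.y = 0.00 ✓; |JG| = 27.70 ✓; ∠(CG, GJ) = 90.00° ✓; |CG| = 8.100 ✓; bearing(C→W) − bearing(C→G) = 93.00° ✓; |CW| = 8.100 ✓; ∠(CW, WH) = 81.30° ✗; |WH| = 36.80 ✓.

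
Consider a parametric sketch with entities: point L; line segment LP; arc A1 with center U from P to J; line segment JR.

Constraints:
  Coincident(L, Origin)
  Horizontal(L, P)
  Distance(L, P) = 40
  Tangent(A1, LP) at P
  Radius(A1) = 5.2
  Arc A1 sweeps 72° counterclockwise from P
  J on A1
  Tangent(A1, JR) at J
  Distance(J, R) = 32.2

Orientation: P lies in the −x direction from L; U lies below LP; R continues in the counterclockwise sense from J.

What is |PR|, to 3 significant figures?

37.3

L is at the origin; LP is horizontal with |LP| = 40.0 and P on the −x side, so P = (-40.0, 0.00). Since A1 is tangent to LP there, UP ⟂ LP, so U = P + (0, -5.2) = (-40.0, -5.20). On A1, P sits at bearing 90° from U; a 72° counterclockwise sweep puts J at bearing 162°, so J = U + 5.2·(cos 162°, sin 162°) = (-44.9, -3.59). A1 meets JR tangentially, so UJ is at right angles to JR, so JR runs along (−sin 162°, cos 162°); with |JR| = 32.2, R = (-54.9, -34.2). Then |PR| = |R − P| = 37.3.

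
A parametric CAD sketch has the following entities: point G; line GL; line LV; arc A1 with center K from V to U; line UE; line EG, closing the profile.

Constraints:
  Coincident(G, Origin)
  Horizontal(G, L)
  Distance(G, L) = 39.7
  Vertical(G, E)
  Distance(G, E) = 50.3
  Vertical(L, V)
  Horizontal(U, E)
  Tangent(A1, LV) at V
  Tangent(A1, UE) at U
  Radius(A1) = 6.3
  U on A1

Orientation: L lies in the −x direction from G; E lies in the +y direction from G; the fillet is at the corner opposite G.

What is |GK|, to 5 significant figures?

55.241

G and E share the same x with |GE| = 50.3 and E on the +y side, so E = (0.0000, 50.300). The virtual corner opposite G is at (-39.700, 50.300). Since A1 is tangent to LV there, KV ⟂ LV and the tangent condition forces KU to be normal to UE, with radius 6.3, so the center K sits 6.3 in from both sides at K = (-33.400, 44.000). Then |GK| = |K − G| = 55.241.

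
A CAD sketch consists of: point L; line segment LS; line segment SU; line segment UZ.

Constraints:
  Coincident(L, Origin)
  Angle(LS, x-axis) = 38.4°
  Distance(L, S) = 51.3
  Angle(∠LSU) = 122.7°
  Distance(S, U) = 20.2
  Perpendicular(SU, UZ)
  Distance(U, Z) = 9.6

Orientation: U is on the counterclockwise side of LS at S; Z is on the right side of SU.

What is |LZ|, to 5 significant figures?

71.277

L is at the origin; LS runs at 38.4° with length 51.3, so S = 51.3·(cos 38.4°, sin 38.4°) = (40.203, 31.865). ∠LSU = 122.7°, so SU runs at 38.4° + (180° − 122.7°) = 95.700° from the x-axis; with |SU| = 20.2, U = S + 20.2·(cos 95.700°, sin 95.700°) = (38.197, 51.965). SU is perpendicular to UZ; with |UZ| = 9.6 on the right of SU, Z = U + 9.6·(0.99506, 0.099320) = (47.750, 52.918). Then |LZ| = |Z − L| = 71.277.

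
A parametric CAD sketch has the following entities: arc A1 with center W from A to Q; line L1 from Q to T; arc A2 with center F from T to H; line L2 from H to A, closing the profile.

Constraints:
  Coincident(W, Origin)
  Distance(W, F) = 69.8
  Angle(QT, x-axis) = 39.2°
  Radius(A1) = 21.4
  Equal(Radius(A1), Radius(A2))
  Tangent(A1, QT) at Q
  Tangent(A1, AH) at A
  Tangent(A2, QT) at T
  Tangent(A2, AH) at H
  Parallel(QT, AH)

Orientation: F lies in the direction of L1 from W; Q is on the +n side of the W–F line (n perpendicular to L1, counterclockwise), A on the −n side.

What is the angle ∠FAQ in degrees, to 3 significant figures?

73.0°

The slot axis is L1's direction at 39.2°, so u = (cos 39.2°, sin 39.2°) = (0.775, 0.632) and n = (−sin 39.2°, cos 39.2°) = (-0.632, 0.775). W is at the origin and F lies 69.8 along u from W, so F = 69.8·u = (54.1, 44.1). Tangency of A1 to both parallel lines with radius 21.4 puts Q and A at W ± 21.4·n: Q = (-13.5, 16.6), A = (13.5, -16.6). Then cos ∠FAQ = AF·AQ / (|AF||AQ|), giving 73.0°.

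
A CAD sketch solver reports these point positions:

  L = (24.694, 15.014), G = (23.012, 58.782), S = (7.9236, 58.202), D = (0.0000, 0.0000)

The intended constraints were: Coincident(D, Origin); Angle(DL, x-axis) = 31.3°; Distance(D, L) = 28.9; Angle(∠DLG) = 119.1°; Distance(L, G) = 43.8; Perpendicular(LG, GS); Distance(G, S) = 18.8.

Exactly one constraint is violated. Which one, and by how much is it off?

Distance(G, S) = 18.8 — off by 3.70.

D = (0.00, 0.00) ✓; DL at 31.30° ✓; |DL| = 28.90 ✓; ∠DLG = 119.1° ✓; |LG| = 43.80 ✓; ∠(LG, GS) = 90.00° ✓; |GS| = 15.10 ✗.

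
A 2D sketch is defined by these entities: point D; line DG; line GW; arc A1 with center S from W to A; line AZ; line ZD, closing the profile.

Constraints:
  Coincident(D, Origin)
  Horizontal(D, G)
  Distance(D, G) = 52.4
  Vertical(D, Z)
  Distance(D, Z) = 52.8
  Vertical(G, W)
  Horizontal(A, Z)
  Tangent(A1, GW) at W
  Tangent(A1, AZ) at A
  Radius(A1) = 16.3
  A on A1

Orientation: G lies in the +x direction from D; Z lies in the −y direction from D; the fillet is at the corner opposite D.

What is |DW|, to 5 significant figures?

63.859

The virtual corner opposite D is at (52.400, -52.800). Tangency of A1 to GW means the radius SW is perpendicular to GW and since A1 is tangent to AZ there, SA ⟂ AZ, with radius 16.3, so the center S sits 16.3 in from both sides at S = (36.100, -36.500). That places the tangent points at W = (52.400, -36.500) on GW and A = (36.100, -52.800) on AZ. Then |DW| = |W − D| = 63.859.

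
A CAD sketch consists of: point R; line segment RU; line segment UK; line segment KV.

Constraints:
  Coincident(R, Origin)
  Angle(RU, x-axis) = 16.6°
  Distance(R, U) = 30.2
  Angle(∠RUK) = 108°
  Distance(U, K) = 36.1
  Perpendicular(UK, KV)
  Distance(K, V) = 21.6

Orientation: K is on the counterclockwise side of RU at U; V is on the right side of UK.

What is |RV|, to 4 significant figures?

67.80

R is at the origin; RU runs at 16.6° with length 30.2, so U = 30.2·(cos 16.6°, sin 16.6°) = (28.94, 8.628). ∠RUK = 108.0°, so UK runs at 16.6° + (180° − 108.0°) = 88.60° from the x-axis; with |UK| = 36.1, K = U + 36.1·(cos 88.60°, sin 88.60°) = (29.82, 44.72). UK is perpendicular to KV; with |KV| = 21.6 on the right of UK, V = K + 21.6·(0.9997, -0.02443) = (51.42, 44.19). Then |RV| = |V − R| = 67.80.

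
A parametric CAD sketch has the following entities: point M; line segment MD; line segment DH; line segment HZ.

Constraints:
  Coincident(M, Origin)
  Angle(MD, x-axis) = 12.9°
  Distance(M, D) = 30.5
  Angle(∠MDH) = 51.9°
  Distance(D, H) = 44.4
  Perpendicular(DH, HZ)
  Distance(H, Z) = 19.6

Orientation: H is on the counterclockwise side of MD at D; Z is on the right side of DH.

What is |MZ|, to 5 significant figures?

50.551

∠MDH = 51.9°, so DH runs at 12.9° + (180° − 51.9°) = 141.00° from the x-axis; with |DH| = 44.4, H = D + 44.4·(cos 141.00°, sin 141.00°) = (-4.7751, 34.751). The perpendicularity gives HZ at right angles to DH; with |HZ| = 19.6 on the right of DH, Z = H + 19.6·(0.62932, 0.77715) = (7.5596, 49.983). Then |MZ| = |Z − M| = 50.551.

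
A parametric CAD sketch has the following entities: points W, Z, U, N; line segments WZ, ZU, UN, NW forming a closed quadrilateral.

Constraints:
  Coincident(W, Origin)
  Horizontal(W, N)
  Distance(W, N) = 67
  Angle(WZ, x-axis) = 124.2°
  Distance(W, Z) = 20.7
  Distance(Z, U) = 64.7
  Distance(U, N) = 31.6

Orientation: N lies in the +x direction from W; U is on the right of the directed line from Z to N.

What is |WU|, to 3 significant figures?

46.1

W is at the origin; WN is horizontal with |WN| = 67.0 and N in +x, so N = (67.0, 0). WZ runs at 124.2° with |WZ| = 20.7, so Z = (-11.6, 17.1). U is determined by |ZU| = 64.7 and |UN| = 31.6 together: it lies at the intersection of circle(Z, 64.7) and circle(N, 31.6). With |ZN| = 80.5, the foot of the radical line on ZN is 60.0 from Z and the perpendicular offset is √(64.7² − 60.0²) = 24.1. Taking the right-of-ZN solution: U = (41.9, -19.2).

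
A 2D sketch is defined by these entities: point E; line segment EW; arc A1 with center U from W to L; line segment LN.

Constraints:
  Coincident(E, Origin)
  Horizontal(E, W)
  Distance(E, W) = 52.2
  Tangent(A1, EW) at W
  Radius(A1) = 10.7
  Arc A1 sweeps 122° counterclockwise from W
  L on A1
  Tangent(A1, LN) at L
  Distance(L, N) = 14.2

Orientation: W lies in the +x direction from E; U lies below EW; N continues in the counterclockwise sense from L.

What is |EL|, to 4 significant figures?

46.13

Since A1 is tangent to EW there, UW ⟂ EW, so U = W + (0, -10.7) = (52.20, -10.70). On A1, W sits at bearing 90° from U; a 122° counterclockwise sweep puts L at bearing 212°, so L = U + 10.7·(cos 212°, sin 212°) = (43.13, -16.37). Then |EL| = |L − E| = 46.13.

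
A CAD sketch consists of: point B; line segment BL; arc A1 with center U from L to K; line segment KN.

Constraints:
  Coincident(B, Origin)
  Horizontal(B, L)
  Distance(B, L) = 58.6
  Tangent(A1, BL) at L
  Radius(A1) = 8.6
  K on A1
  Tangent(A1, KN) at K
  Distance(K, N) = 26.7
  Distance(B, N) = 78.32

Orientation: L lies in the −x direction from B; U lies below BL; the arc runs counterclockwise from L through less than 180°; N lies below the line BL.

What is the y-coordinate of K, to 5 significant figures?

-7.4913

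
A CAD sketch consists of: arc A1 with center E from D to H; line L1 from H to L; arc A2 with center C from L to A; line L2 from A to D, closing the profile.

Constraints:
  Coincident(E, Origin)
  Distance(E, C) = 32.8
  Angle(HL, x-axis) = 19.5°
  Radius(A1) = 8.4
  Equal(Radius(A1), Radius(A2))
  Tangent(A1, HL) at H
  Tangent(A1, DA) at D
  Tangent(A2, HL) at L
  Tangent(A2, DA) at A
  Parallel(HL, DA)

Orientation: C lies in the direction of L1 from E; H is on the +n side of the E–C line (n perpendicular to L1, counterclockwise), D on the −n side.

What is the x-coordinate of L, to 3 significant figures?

28.1

The slot axis is L1's direction at 19.5°, so u = (cos 19.5°, sin 19.5°) = (0.943, 0.334) and n = (−sin 19.5°, cos 19.5°) = (-0.334, 0.943). E is at the origin and C lies 32.8 along u from E, so C = 32.8·u = (30.9, 10.9). Tangency of A1 to both parallel lines with radius 8.4 puts H and D at E ± 8.4·n: H = (-2.80, 7.92), D = (2.80, -7.92). Equal radii place L and A the same way about C: L = C + 8.4·n = (28.1, 18.9), A = C − 8.4·n = (33.7, 3.03). So L.x = 28.1.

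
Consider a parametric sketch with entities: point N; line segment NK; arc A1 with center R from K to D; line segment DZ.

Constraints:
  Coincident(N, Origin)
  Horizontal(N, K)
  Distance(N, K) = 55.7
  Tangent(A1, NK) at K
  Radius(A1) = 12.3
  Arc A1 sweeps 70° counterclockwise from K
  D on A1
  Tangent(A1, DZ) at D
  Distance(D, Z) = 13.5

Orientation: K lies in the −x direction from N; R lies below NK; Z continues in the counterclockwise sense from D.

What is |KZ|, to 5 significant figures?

26.333

N is at the origin; N and K share the same y with |NK| = 55.7 and K on the −x side, so K = (-55.700, 0.0000). Since A1 is tangent to NK there, RK ⟂ NK, so R = K + (0, -12.3) = (-55.700, -12.300). On A1, K sits at bearing 90° from R; a 70° counterclockwise sweep puts D at bearing 160°, so D = R + 12.3·(cos 160°, sin 160°) = (-67.258, -8.0932). A1 meets DZ tangentially, so RD is at right angles to DZ, so DZ runs along (−sin 160°, cos 160°); with |DZ| = 13.5, Z = (-71.875, -20.779). Then |KZ| = |Z − K| = 26.333.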